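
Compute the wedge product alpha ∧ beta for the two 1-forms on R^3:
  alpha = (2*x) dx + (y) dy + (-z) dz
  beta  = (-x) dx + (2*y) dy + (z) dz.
alpha ∧ beta = (5*x*y) dx ∧ dy + (x*z) dx ∧ dz + (3*y*z) dy ∧ dz

Distribute the wedge, using dx_i ∧ dx_j = -dx_j ∧ dx_i and dx_i ∧ dx_i = 0. For each pair (i, j) with i < j, the coefficient of dx_i ∧ dx_j in alpha ∧ beta is (alpha_i * beta_j - alpha_j * beta_i). Collecting: alpha ∧ beta = (5*x*y) dx ∧ dy + (x*z) dx ∧ dz + (3*y*z) dy ∧ dz.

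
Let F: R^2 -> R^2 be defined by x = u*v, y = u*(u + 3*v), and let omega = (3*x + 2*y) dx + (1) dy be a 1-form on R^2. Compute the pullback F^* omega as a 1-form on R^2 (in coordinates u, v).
F^* omega = (2*u^2*v + 9*u*v^2 + 2*u + 3*v) du + (u*(2*u^2 + 9*u*v + 3)) dv

Using F^*(f dg) = (f ∘ F) d(g ∘ F), substitute each coordinate x_i by F_i(u, v) in f_i, and replace dx_i by d F_i = (∂F_i/∂u) du + (∂F_i/∂v) dv.
  For the x component: f_1(F) = u*(2*u + 9*v); d F_1 = (v) du + (u) dv
  For the y component: f_2(F) = 1; d F_2 = (2*u + 3*v) du + (3*u) dv
Combining and collecting du, dv coefficients:
  coeff of du: 2*u^2*v + 9*u*v^2 + 2*u + 3*v
  coeff of dv: u*(2*u^2 + 9*u*v + 3)
F^* omega = (2*u^2*v + 9*u*v^2 + 2*u + 3*v) du + (u*(2*u^2 + 9*u*v + 3)) dv.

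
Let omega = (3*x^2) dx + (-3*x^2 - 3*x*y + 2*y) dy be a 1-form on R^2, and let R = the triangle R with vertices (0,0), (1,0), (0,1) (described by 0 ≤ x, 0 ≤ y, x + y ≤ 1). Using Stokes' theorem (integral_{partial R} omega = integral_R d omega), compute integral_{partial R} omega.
integral_(partial R) omega = -3/2

Stokes: integral_partial_R omega = integral_R d omega with d omega = (∂Q/∂x - ∂P/∂y) dx ∧ dy.
  ∂Q/∂x = -6*x - 3*y
  ∂P/∂y = 0
  integrand = ∂Q/∂x - ∂P/∂y = -6*x - 3*y.
Integrating over R: integral_0^1 integral_0^{1-x} (-6*x - 3*y) dy dx = -3/2.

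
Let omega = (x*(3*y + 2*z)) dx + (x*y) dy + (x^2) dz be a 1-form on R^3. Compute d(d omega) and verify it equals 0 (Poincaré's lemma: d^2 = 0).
d(d omega) = 0

Step 1: d omega = sum_{i<j} (∂f_j/∂x_i - ∂f_i/∂x_j) dx_i ∧ dx_j:
  coeff of dx ∧ dy: -3*x + y
  coeff of dx ∧ dz: 0
  coeff of dy ∧ dz: 0
Step 2: Apply d again to each 2-form coefficient. The only possible 3-form in R^3 is dx ∧ dy ∧ dz, with coefficient
  ∂(coeff of dy∧dz)/∂x - ∂(coeff of dx∧dz)/∂y + ∂(coeff of dx∧dy)/∂z
  = ∂/∂x (0) - ∂/∂y (0) + ∂/∂z (-3*x + y).
Each of these terms simplifies to sums of mixed partials that cancel in pairs. The result is 0 (by equality of mixed partials for smooth functions — Schwarz / Clairaut).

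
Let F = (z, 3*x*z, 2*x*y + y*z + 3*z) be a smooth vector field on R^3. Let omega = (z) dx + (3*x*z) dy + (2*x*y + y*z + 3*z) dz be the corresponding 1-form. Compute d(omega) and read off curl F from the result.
d(omega) = (-x + z) dy ∧ dz + (1 - 2*y) dz ∧ dx + (3*z) dx ∧ dy; curl F = (-x + z, 1 - 2*y, 3*z)

d omega = sum_{i<j} (∂f_j/∂x_i - ∂f_i/∂x_j) dx_i ∧ dx_j. Under the identification (dy ∧ dz, dz ∧ dx, dx ∧ dy) ↔ (e_x, e_y, e_z), the coefficients are exactly the components of curl F. Compute:
  ∂R/∂y - ∂Q/∂z = (2*x + z) - (3*x) = -x + z
  ∂P/∂z - ∂R/∂x = (1) - (2*y) = 1 - 2*y
  ∂Q/∂x - ∂P/∂y = (3*z) - (0) = 3*z.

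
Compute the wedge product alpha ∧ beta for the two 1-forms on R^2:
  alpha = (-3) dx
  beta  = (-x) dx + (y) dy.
alpha ∧ beta = (-3*y) dx ∧ dy

Distribute the wedge, using dx_i ∧ dx_j = -dx_j ∧ dx_i and dx_i ∧ dx_i = 0. For each pair (i, j) with i < j, the coefficient of dx_i ∧ dx_j in alpha ∧ beta is (alpha_i * beta_j - alpha_j * beta_i). Collecting: alpha ∧ beta = (-3*y) dx ∧ dy.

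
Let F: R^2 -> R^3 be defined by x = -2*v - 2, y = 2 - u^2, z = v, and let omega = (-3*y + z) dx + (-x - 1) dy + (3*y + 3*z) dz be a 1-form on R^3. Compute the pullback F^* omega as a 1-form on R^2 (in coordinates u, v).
F^* omega = (2*u*(-2*v - 1)) du + (-9*u^2 + v + 18) dv

Using F^*(f dg) = (f ∘ F) d(g ∘ F), substitute each coordinate x_i by F_i(u, v) in f_i, and replace dx_i by d F_i = (∂F_i/∂u) du + (∂F_i/∂v) dv.
  For the x component: f_1(F) = 3*u^2 + v - 6; d F_1 = (0) du + (-2) dv
  For the y component: f_2(F) = 2*v + 1; d F_2 = (-2*u) du + (0) dv
  For the z component: f_3(F) = -3*u^2 + 3*v + 6; d F_3 = (0) du + (1) dv
Combining and collecting du, dv coefficients:
  coeff of du: 2*u*(-2*v - 1)
  coeff of dv: -9*u^2 + v + 18
F^* omega = (2*u*(-2*v - 1)) du + (-9*u^2 + v + 18) dv.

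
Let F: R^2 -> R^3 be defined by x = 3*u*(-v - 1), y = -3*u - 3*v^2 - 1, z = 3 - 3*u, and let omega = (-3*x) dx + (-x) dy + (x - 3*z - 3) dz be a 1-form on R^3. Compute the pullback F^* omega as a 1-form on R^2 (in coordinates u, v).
F^* omega = (-27*u*v^2 - 54*u*v - 54*u + 36) du + (9*u*(-3*u*v - 3*u - 2*v^2 - 2*v)) dv

Using F^*(f dg) = (f ∘ F) d(g ∘ F), substitute each coordinate x_i by F_i(u, v) in f_i, and replace dx_i by d F_i = (∂F_i/∂u) du + (∂F_i/∂v) dv.
  For the x component: f_1(F) = 9*u*(v + 1); d F_1 = (-3*v - 3) du + (-3*u) dv
  For the y component: f_2(F) = 3*u*(v + 1); d F_2 = (-3) du + (-6*v) dv
  For the z component: f_3(F) = -3*u*v + 6*u - 12; d F_3 = (-3) du + (0) dv
Combining and collecting du, dv coefficients:
  coeff of du: -27*u*v^2 - 54*u*v - 54*u + 36
  coeff of dv: 9*u*(-3*u*v - 3*u - 2*v^2 - 2*v)
F^* omega = (-27*u*v^2 - 54*u*v - 54*u + 36) du + (9*u*(-3*u*v - 3*u - 2*v^2 - 2*v)) dv.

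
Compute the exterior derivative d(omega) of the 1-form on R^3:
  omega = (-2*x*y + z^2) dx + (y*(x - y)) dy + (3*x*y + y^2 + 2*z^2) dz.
d(omega) = (2*x + y) dx ∧ dy + (3*y - 2*z) dx ∧ dz + (3*x + 2*y) dy ∧ dz

For a 1-form omega = sum_i f_i dx_i, the exterior derivative is
  d(omega) = sum_{i < j} (∂f_j/∂x_i - ∂f_i/∂x_j) dx_i ∧ dx_j.
  coefficient of dx ∧ dy: ∂f_2/∂x - ∂f_1/∂y = ∂(y*(x - y))/∂x - ∂(-2*x*y + z^2)/∂y = 2*x + y
  coefficient of dx ∧ dz: ∂f_3/∂x - ∂f_1/∂z = ∂(3*x*y + y^2 + 2*z^2)/∂x - ∂(-2*x*y + z^2)/∂z = 3*y - 2*z
  coefficient of dy ∧ dz: ∂f_3/∂y - ∂f_2/∂z = ∂(3*x*y + y^2 + 2*z^2)/∂y - ∂(y*(x - y))/∂z = 3*x + 2*y
Assembling: d(omega) = (2*x + y) dx ∧ dy + (3*y - 2*z) dx ∧ dz + (3*x + 2*y) dy ∧ dz.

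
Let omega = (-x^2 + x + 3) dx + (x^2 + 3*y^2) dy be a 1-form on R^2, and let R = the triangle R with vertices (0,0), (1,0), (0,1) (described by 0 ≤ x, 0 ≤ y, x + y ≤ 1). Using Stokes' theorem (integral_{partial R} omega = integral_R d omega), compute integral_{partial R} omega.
integral_(partial R) omega = 1/3

Stokes: integral_partial_R omega = integral_R d omega with d omega = (∂Q/∂x - ∂P/∂y) dx ∧ dy.
  ∂Q/∂x = 2*x
  ∂P/∂y = 0
  integrand = ∂Q/∂x - ∂P/∂y = 2*x.
Integrating over R: integral_0^1 integral_0^{1-x} (2*x) dy dx = 1/3.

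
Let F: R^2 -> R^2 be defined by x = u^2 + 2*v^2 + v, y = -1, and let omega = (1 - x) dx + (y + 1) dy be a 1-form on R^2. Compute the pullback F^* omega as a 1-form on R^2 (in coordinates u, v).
F^* omega = (2*u*(-u^2 - 2*v^2 - v + 1)) du + (-4*u^2*v - u^2 - 8*v^3 - 6*v^2 + 3*v + 1) dv

Using F^*(f dg) = (f ∘ F) d(g ∘ F), substitute each coordinate x_i by F_i(u, v) in f_i, and replace dx_i by d F_i = (∂F_i/∂u) du + (∂F_i/∂v) dv.
  For the x component: f_1(F) = -u^2 - 2*v^2 - v + 1; d F_1 = (2*u) du + (4*v + 1) dv
  For the y component: f_2(F) = 0; d F_2 = (0) du + (0) dv
Combining and collecting du, dv coefficients:
  coeff of du: 2*u*(-u^2 - 2*v^2 - v + 1)
  coeff of dv: -4*u^2*v - u^2 - 8*v^3 - 6*v^2 + 3*v + 1
F^* omega = (2*u*(-u^2 - 2*v^2 - v + 1)) du + (-4*u^2*v - u^2 - 8*v^3 - 6*v^2 + 3*v + 1) dv.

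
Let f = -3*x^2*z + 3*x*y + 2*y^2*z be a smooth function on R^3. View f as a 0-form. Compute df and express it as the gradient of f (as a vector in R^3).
df = (-6*x*z + 3*y) dx + (3*x + 4*y*z) dy + (-3*x^2 + 2*y^2) dz; grad f = (-6*x*z + 3*y, 3*x + 4*y*z, -3*x^2 + 2*y^2)

For a 0-form f, d f = (∂f/∂x) dx + (∂f/∂y) dy + (∂f/∂z) dz. The components of the vector representation are exactly the entries of grad f in Cartesian coordinates:
  ∂f/∂x = -6*x*z + 3*y
  ∂f/∂y = 3*x + 4*y*z
  ∂f/∂z = -3*x^2 + 2*y^2.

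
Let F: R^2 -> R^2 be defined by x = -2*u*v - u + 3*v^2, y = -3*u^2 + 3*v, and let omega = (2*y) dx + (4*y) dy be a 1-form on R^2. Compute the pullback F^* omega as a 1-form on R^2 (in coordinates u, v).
F^* omega = (72*u^3 + 12*u^2*v + 6*u^2 - 72*u*v - 12*v^2 - 6*v) du + (12*u^3 - 36*u^2*v - 36*u^2 - 12*u*v + 36*v^2 + 36*v) dv

Using F^*(f dg) = (f ∘ F) d(g ∘ F), substitute each coordinate x_i by F_i(u, v) in f_i, and replace dx_i by d F_i = (∂F_i/∂u) du + (∂F_i/∂v) dv.
  For the x component: f_1(F) = -6*u^2 + 6*v; d F_1 = (-2*v - 1) du + (-2*u + 6*v) dv
  For the y component: f_2(F) = -12*u^2 + 12*v; d F_2 = (-6*u) du + (3) dv
Combining and collecting du, dv coefficients:
  coeff of du: 72*u^3 + 12*u^2*v + 6*u^2 - 72*u*v - 12*v^2 - 6*v
  coeff of dv: 12*u^3 - 36*u^2*v - 36*u^2 - 12*u*v + 36*v^2 + 36*v
F^* omega = (72*u^3 + 12*u^2*v + 6*u^2 - 72*u*v - 12*v^2 - 6*v) du + (12*u^3 - 36*u^2*v - 36*u^2 - 12*u*v + 36*v^2 + 36*v) dv.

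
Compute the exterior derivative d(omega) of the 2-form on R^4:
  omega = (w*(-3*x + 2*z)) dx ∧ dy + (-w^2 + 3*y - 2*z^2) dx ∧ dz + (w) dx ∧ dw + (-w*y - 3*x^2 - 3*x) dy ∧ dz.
d(omega) = (2*w - 6*x - 6) dx ∧ dy ∧ dz + (-3*x + 2*z) dx ∧ dy ∧ dw + (-2*w) dx ∧ dz ∧ dw + (-y) dy ∧ dz ∧ dw

For a 2-form omega = sum_{i<j} g_{ij} dx_i ∧ dx_j, the exterior derivative is
  d(omega) = sum_{i<j} d(g_{ij}) ∧ dx_i ∧ dx_j = sum_{i<j, k} (∂g_{ij}/∂x_k) dx_k ∧ dx_i ∧ dx_j.
Expand each term, using dx_k ∧ dx_i ∧ dx_j = sgn(permutation) dx_{(a)} ∧ dx_{(b)} ∧ dx_{(c)} with (a < b < c) sorted:
  d(w*(-3*x + 2*z)) includes (∂/∂z)(w*(-3*x + 2*z)) dz = (2*w) dz, which multiplied by dx ∧ dy gives (2*w) dx ∧ dy ∧ dz
  d(w*(-3*x + 2*z)) includes (∂/∂w)(w*(-3*x + 2*z)) dw = (-3*x + 2*z) dw, which multiplied by dx ∧ dy gives (-3*x + 2*z) dx ∧ dy ∧ dw
  d(-w^2 + 3*y - 2*z^2) includes (∂/∂y)(-w^2 + 3*y - 2*z^2) dy = (3) dy, which multiplied by dx ∧ dz gives (-3) dx ∧ dy ∧ dz
  d(-w^2 + 3*y - 2*z^2) includes (∂/∂w)(-w^2 + 3*y - 2*z^2) dw = (-2*w) dw, which multiplied by dx ∧ dz gives (-2*w) dx ∧ dz ∧ dw
  d(-w*y - 3*x^2 - 3*x) includes (∂/∂x)(-w*y - 3*x^2 - 3*x) dx = (-6*x - 3) dx, which multiplied by dy ∧ dz gives (-6*x - 3) dx ∧ dy ∧ dz
  d(-w*y - 3*x^2 - 3*x) includes (∂/∂w)(-w*y - 3*x^2 - 3*x) dw = (-y) dw, which multiplied by dy ∧ dz gives (-y) dy ∧ dz ∧ dw
Collecting like 3-forms: d(omega) = (2*w - 6*x - 6) dx ∧ dy ∧ dz + (-3*x + 2*z) dx ∧ dy ∧ dw + (-2*w) dx ∧ dz ∧ dw + (-y) dy ∧ dz ∧ dw.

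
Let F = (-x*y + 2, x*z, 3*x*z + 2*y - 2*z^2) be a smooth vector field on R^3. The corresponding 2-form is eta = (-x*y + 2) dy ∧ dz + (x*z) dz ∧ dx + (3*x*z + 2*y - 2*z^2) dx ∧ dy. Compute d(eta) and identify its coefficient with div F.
d(eta) = (3*x - y - 4*z) dx ∧ dy ∧ dz; div F = 3*x - y - 4*z

For a 2-form in R^3 of the form above, applying d gives a 3-form with coefficient ∂P/∂x + ∂Q/∂y + ∂R/∂z:
  ∂P/∂x = -y
  ∂Q/∂y = 0
  ∂R/∂z = 3*x - 4*z
Sum = 3*x - y - 4*z, which is exactly div F.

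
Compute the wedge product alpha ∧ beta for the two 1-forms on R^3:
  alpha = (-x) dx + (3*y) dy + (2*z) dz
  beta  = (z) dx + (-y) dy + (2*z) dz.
alpha ∧ beta = (y*(x - 3*z)) dx ∧ dy + (-2*z*(x + z)) dx ∧ dz + (8*y*z) dy ∧ dz

Distribute the wedge, using dx_i ∧ dx_j = -dx_j ∧ dx_i and dx_i ∧ dx_i = 0. For each pair (i, j) with i < j, the coefficient of dx_i ∧ dx_j in alpha ∧ beta is (alpha_i * beta_j - alpha_j * beta_i). Collecting: alpha ∧ beta = (y*(x - 3*z)) dx ∧ dy + (-2*z*(x + z)) dx ∧ dz + (8*y*z) dy ∧ dz.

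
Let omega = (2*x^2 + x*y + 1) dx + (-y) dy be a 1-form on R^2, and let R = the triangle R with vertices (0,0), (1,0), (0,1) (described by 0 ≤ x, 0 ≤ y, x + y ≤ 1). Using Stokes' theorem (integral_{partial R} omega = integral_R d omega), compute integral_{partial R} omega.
integral_(partial R) omega = -1/6

Stokes: integral_partial_R omega = integral_R d omega with d omega = (∂Q/∂x - ∂P/∂y) dx ∧ dy.
  ∂Q/∂x = 0
  ∂P/∂y = x
  integrand = ∂Q/∂x - ∂P/∂y = -x.
Integrating over R: integral_0^1 integral_0^{1-x} (-x) dy dx = -1/6.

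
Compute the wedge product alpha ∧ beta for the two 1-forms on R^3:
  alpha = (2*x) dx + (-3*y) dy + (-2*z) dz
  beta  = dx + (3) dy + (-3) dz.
alpha ∧ beta = (6*x + 3*y) dx ∧ dy + (-6*x + 2*z) dx ∧ dz + (9*y + 6*z) dy ∧ dz

Distribute the wedge, using dx_i ∧ dx_j = -dx_j ∧ dx_i and dx_i ∧ dx_i = 0. For each pair (i, j) with i < j, the coefficient of dx_i ∧ dx_j in alpha ∧ beta is (alpha_i * beta_j - alpha_j * beta_i). Collecting: alpha ∧ beta = (6*x + 3*y) dx ∧ dy + (-6*x + 2*z) dx ∧ dz + (9*y + 6*z) dy ∧ dz.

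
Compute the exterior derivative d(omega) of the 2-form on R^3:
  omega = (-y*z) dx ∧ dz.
d(omega) = (z) dx ∧ dy ∧ dz

For a 2-form omega = sum_{i<j} g_{ij} dx_i ∧ dx_j, the exterior derivative is
  d(omega) = sum_{i<j} d(g_{ij}) ∧ dx_i ∧ dx_j = sum_{i<j, k} (∂g_{ij}/∂x_k) dx_k ∧ dx_i ∧ dx_j.
Expand each term, using dx_k ∧ dx_i ∧ dx_j = sgn(permutation) dx_{(a)} ∧ dx_{(b)} ∧ dx_{(c)} with (a < b < c) sorted:
  d(-y*z) includes (∂/∂y)(-y*z) dy = (-z) dy, which multiplied by dx ∧ dz gives (z) dx ∧ dy ∧ dz
Collecting like 3-forms: d(omega) = (z) dx ∧ dy ∧ dz.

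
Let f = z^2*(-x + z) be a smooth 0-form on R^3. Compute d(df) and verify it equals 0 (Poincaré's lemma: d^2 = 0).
d(df) = 0

Step 1: df = sum_i (∂f/∂x_i) dx_i = (-z^2) dx + (0) dy + (z*(-2*x + 3*z)) dz.
Step 2: Apply d again. Using the 1-form formula, the coefficient of dx ∧ dy in d(df) is ∂^2 f/∂x ∂y - ∂^2 f/∂y ∂x = (0) - (0) = 0 (equality of mixed partials for smooth f).
Similarly for dx ∧ dz and dy ∧ dz — all coefficients vanish. So d(df) = 0.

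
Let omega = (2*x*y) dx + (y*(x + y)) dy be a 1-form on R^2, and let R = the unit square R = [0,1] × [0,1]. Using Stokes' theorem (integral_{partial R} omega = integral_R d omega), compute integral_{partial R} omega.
integral_(partial R) omega = -1/2

Stokes: integral_partial_R omega = integral_R d omega with d omega = (∂Q/∂x - ∂P/∂y) dx ∧ dy.
  ∂Q/∂x = y
  ∂P/∂y = 2*x
  integrand = ∂Q/∂x - ∂P/∂y = -2*x + y.
Integrating over R: integral_0^1 integral_0^1 (-2*x + y) dx dy = -1/2.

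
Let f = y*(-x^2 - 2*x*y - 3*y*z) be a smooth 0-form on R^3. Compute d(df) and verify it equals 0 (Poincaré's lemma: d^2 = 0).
d(df) = 0

Step 1: df = sum_i (∂f/∂x_i) dx_i = (2*y*(-x - y)) dx + (-x^2 - 4*x*y - 6*y*z) dy + (-3*y^2) dz.
Step 2: Apply d again. Using the 1-form formula, the coefficient of dx ∧ dy in d(df) is ∂^2 f/∂x ∂y - ∂^2 f/∂y ∂x = (-2*x - 4*y) - (-2*x - 4*y) = 0 (equality of mixed partials for smooth f).
Similarly for dx ∧ dz and dy ∧ dz — all coefficients vanish. So d(df) = 0.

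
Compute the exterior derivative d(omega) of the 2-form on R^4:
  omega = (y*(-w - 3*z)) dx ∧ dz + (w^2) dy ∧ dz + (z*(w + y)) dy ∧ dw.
d(omega) = (w + 3*z) dx ∧ dy ∧ dz + (-y) dx ∧ dz ∧ dw + (w - y) dy ∧ dz ∧ dw

For a 2-form omega = sum_{i<j} g_{ij} dx_i ∧ dx_j, the exterior derivative is
  d(omega) = sum_{i<j} d(g_{ij}) ∧ dx_i ∧ dx_j = sum_{i<j, k} (∂g_{ij}/∂x_k) dx_k ∧ dx_i ∧ dx_j.
Expand each term, using dx_k ∧ dx_i ∧ dx_j = sgn(permutation) dx_{(a)} ∧ dx_{(b)} ∧ dx_{(c)} with (a < b < c) sorted:
  d(y*(-w - 3*z)) includes (∂/∂y)(y*(-w - 3*z)) dy = (-w - 3*z) dy, which multiplied by dx ∧ dz gives (w + 3*z) dx ∧ dy ∧ dz
  d(y*(-w - 3*z)) includes (∂/∂w)(y*(-w - 3*z)) dw = (-y) dw, which multiplied by dx ∧ dz gives (-y) dx ∧ dz ∧ dw
  d(w^2) includes (∂/∂w)(w^2) dw = (2*w) dw, which multiplied by dy ∧ dz gives (2*w) dy ∧ dz ∧ dw
  d(z*(w + y)) includes (∂/∂z)(z*(w + y)) dz = (w + y) dz, which multiplied by dy ∧ dw gives (-w - y) dy ∧ dz ∧ dw
Collecting like 3-forms: d(omega) = (w + 3*z) dx ∧ dy ∧ dz + (-y) dx ∧ dz ∧ dw + (w - y) dy ∧ dz ∧ dw.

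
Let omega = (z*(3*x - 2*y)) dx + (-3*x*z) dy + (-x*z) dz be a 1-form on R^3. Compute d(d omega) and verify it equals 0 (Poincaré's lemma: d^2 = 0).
d(d omega) = 0

Step 1: d omega = sum_{i<j} (∂f_j/∂x_i - ∂f_i/∂x_j) dx_i ∧ dx_j:
  coeff of dx ∧ dy: -z
  coeff of dx ∧ dz: -3*x + 2*y - z
  coeff of dy ∧ dz: 3*x
Step 2: Apply d again to each 2-form coefficient. The only possible 3-form in R^3 is dx ∧ dy ∧ dz, with coefficient
  ∂(coeff of dy∧dz)/∂x - ∂(coeff of dx∧dz)/∂y + ∂(coeff of dx∧dy)/∂z
  = ∂/∂x (3*x) - ∂/∂y (-3*x + 2*y - z) + ∂/∂z (-z).
Each of these terms simplifies to sums of mixed partials that cancel in pairs. The result is 0 (by equality of mixed partials for smooth functions — Schwarz / Clairaut).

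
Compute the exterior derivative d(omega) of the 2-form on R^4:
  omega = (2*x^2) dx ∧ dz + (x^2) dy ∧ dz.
d(omega) = (2*x) dx ∧ dy ∧ dz

For a 2-form omega = sum_{i<j} g_{ij} dx_i ∧ dx_j, the exterior derivative is
  d(omega) = sum_{i<j} d(g_{ij}) ∧ dx_i ∧ dx_j = sum_{i<j, k} (∂g_{ij}/∂x_k) dx_k ∧ dx_i ∧ dx_j.
Expand each term, using dx_k ∧ dx_i ∧ dx_j = sgn(permutation) dx_{(a)} ∧ dx_{(b)} ∧ dx_{(c)} with (a < b < c) sorted:
  d(x^2) includes (∂/∂x)(x^2) dx = (2*x) dx, which multiplied by dy ∧ dz gives (2*x) dx ∧ dy ∧ dz
Collecting like 3-forms: d(omega) = (2*x) dx ∧ dy ∧ dz.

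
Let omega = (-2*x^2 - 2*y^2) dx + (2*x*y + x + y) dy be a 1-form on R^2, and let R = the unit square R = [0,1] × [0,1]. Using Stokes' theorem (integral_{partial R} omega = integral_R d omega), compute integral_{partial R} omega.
integral_(partial R) omega = 4

Stokes: integral_partial_R omega = integral_R d omega with d omega = (∂Q/∂x - ∂P/∂y) dx ∧ dy.
  ∂Q/∂x = 2*y + 1
  ∂P/∂y = -4*y
  integrand = ∂Q/∂x - ∂P/∂y = 6*y + 1.
Integrating over R: integral_0^1 integral_0^1 (6*y + 1) dx dy = 4.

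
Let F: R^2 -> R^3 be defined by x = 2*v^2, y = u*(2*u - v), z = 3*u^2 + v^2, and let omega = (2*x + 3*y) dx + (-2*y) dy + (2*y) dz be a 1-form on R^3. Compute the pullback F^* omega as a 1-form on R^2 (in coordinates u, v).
F^* omega = (2*u*(4*u^2 - v^2)) du + (4*u^3 + 30*u^2*v - 16*u*v^2 + 16*v^3) dv

Using F^*(f dg) = (f ∘ F) d(g ∘ F), substitute each coordinate x_i by F_i(u, v) in f_i, and replace dx_i by d F_i = (∂F_i/∂u) du + (∂F_i/∂v) dv.
  For the x component: f_1(F) = 6*u^2 - 3*u*v + 4*v^2; d F_1 = (0) du + (4*v) dv
  For the y component: f_2(F) = 2*u*(-2*u + v); d F_2 = (4*u - v) du + (-u) dv
  For the z component: f_3(F) = 2*u*(2*u - v); d F_3 = (6*u) du + (2*v) dv
Combining and collecting du, dv coefficients:
  coeff of du: 2*u*(4*u^2 - v^2)
  coeff of dv: 4*u^3 + 30*u^2*v - 16*u*v^2 + 16*v^3
F^* omega = (2*u*(4*u^2 - v^2)) du + (4*u^3 + 30*u^2*v - 16*u*v^2 + 16*v^3) dv.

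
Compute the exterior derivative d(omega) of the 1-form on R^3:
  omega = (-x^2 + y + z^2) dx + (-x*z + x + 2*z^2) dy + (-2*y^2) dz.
d(omega) = (-z) dx ∧ dy + (-2*z) dx ∧ dz + (x - 4*y - 4*z) dy ∧ dz

For a 1-form omega = sum_i f_i dx_i, the exterior derivative is
  d(omega) = sum_{i < j} (∂f_j/∂x_i - ∂f_i/∂x_j) dx_i ∧ dx_j.
  coefficient of dx ∧ dy: ∂f_2/∂x - ∂f_1/∂y = ∂(-x*z + x + 2*z^2)/∂x - ∂(-x^2 + y + z^2)/∂y = -z
  coefficient of dx ∧ dz: ∂f_3/∂x - ∂f_1/∂z = ∂(-2*y^2)/∂x - ∂(-x^2 + y + z^2)/∂z = -2*z
  coefficient of dy ∧ dz: ∂f_3/∂y - ∂f_2/∂z = ∂(-2*y^2)/∂y - ∂(-x*z + x + 2*z^2)/∂z = x - 4*y - 4*z
Assembling: d(omega) = (-z) dx ∧ dy + (-2*z) dx ∧ dz + (x - 4*y - 4*z) dy ∧ dz.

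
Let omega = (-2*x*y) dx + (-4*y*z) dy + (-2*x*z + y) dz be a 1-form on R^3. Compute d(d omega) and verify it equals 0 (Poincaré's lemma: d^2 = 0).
d(d omega) = 0

Step 1: d omega = sum_{i<j} (∂f_j/∂x_i - ∂f_i/∂x_j) dx_i ∧ dx_j:
  coeff of dx ∧ dy: 2*x
  coeff of dx ∧ dz: -2*z
  coeff of dy ∧ dz: 4*y + 1
Step 2: Apply d again to each 2-form coefficient. The only possible 3-form in R^3 is dx ∧ dy ∧ dz, with coefficient
  ∂(coeff of dy∧dz)/∂x - ∂(coeff of dx∧dz)/∂y + ∂(coeff of dx∧dy)/∂z
  = ∂/∂x (4*y + 1) - ∂/∂y (-2*z) + ∂/∂z (2*x).
Each of these terms simplifies to sums of mixed partials that cancel in pairs. The result is 0 (by equality of mixed partials for smooth functions — Schwarz / Clairaut).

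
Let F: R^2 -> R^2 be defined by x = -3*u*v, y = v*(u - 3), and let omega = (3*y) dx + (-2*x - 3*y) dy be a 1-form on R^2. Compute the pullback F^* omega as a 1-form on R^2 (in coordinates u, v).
F^* omega = (6*v^2*(6 - u)) du + (3*v*(-2*u^2 + 9*u - 9)) dv

Using F^*(f dg) = (f ∘ F) d(g ∘ F), substitute each coordinate x_i by F_i(u, v) in f_i, and replace dx_i by d F_i = (∂F_i/∂u) du + (∂F_i/∂v) dv.
  For the x component: f_1(F) = 3*v*(u - 3); d F_1 = (-3*v) du + (-3*u) dv
  For the y component: f_2(F) = 3*v*(u + 3); d F_2 = (v) du + (u - 3) dv
Combining and collecting du, dv coefficients:
  coeff of du: 6*v^2*(6 - u)
  coeff of dv: 3*v*(-2*u^2 + 9*u - 9)
F^* omega = (6*v^2*(6 - u)) du + (3*v*(-2*u^2 + 9*u - 9)) dv.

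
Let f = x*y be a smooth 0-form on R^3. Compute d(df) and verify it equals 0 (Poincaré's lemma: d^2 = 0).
d(df) = 0

Step 1: df = sum_i (∂f/∂x_i) dx_i = (y) dx + (x) dy + (0) dz.
Step 2: Apply d again. Using the 1-form formula, the coefficient of dx ∧ dy in d(df) is ∂^2 f/∂x ∂y - ∂^2 f/∂y ∂x = (1) - (1) = 0 (equality of mixed partials for smooth f).
Similarly for dx ∧ dz and dy ∧ dz — all coefficients vanish. So d(df) = 0.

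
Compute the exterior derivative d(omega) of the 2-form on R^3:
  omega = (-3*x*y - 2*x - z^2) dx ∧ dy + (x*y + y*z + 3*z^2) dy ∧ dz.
d(omega) = (y - 2*z) dx ∧ dy ∧ dz

For a 2-form omega = sum_{i<j} g_{ij} dx_i ∧ dx_j, the exterior derivative is
  d(omega) = sum_{i<j} d(g_{ij}) ∧ dx_i ∧ dx_j = sum_{i<j, k} (∂g_{ij}/∂x_k) dx_k ∧ dx_i ∧ dx_j.
Expand each term, using dx_k ∧ dx_i ∧ dx_j = sgn(permutation) dx_{(a)} ∧ dx_{(b)} ∧ dx_{(c)} with (a < b < c) sorted:
  d(-3*x*y - 2*x - z^2) includes (∂/∂z)(-3*x*y - 2*x - z^2) dz = (-2*z) dz, which multiplied by dx ∧ dy gives (-2*z) dx ∧ dy ∧ dz
  d(x*y + y*z + 3*z^2) includes (∂/∂x)(x*y + y*z + 3*z^2) dx = (y) dx, which multiplied by dy ∧ dz gives (y) dx ∧ dy ∧ dz
Collecting like 3-forms: d(omega) = (y - 2*z) dx ∧ dy ∧ dz.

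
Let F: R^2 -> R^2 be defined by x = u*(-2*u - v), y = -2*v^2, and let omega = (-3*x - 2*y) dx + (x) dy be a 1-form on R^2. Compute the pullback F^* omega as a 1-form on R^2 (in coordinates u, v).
F^* omega = (-24*u^3 - 18*u^2*v - 19*u*v^2 - 4*v^3) du + (u^2*(-6*u + 5*v)) dv

Using F^*(f dg) = (f ∘ F) d(g ∘ F), substitute each coordinate x_i by F_i(u, v) in f_i, and replace dx_i by d F_i = (∂F_i/∂u) du + (∂F_i/∂v) dv.
  For the x component: f_1(F) = 6*u^2 + 3*u*v + 4*v^2; d F_1 = (-4*u - v) du + (-u) dv
  For the y component: f_2(F) = u*(-2*u - v); d F_2 = (0) du + (-4*v) dv
Combining and collecting du, dv coefficients:
  coeff of du: -24*u^3 - 18*u^2*v - 19*u*v^2 - 4*v^3
  coeff of dv: u^2*(-6*u + 5*v)
F^* omega = (-24*u^3 - 18*u^2*v - 19*u*v^2 - 4*v^3) du + (u^2*(-6*u + 5*v)) dv.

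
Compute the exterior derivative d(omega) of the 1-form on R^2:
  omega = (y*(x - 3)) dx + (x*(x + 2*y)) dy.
d(omega) = (x + 2*y + 3) dx ∧ dy

For a 1-form omega = sum_i f_i dx_i, the exterior derivative is
  d(omega) = sum_{i < j} (∂f_j/∂x_i - ∂f_i/∂x_j) dx_i ∧ dx_j.
  coefficient of dx ∧ dy: ∂f_2/∂x - ∂f_1/∂y = ∂(x*(x + 2*y))/∂x - ∂(y*(x - 3))/∂y = x + 2*y + 3
Assembling: d(omega) = (x + 2*y + 3) dx ∧ dy.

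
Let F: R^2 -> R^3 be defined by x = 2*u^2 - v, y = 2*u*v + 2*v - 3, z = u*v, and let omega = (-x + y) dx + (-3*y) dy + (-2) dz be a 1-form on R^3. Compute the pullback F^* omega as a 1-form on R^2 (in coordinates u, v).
F^* omega = (-8*u^3 + 8*u^2*v - 12*u*v^2 + 12*u*v - 12*u - 12*v^2 + 16*v) du + (-12*u^2*v + 2*u^2 - 26*u*v + 16*u - 15*v + 21) dv

Using F^*(f dg) = (f ∘ F) d(g ∘ F), substitute each coordinate x_i by F_i(u, v) in f_i, and replace dx_i by d F_i = (∂F_i/∂u) du + (∂F_i/∂v) dv.
  For the x component: f_1(F) = -2*u^2 + 2*u*v + 3*v - 3; d F_1 = (4*u) du + (-1) dv
  For the y component: f_2(F) = -6*u*v - 6*v + 9; d F_2 = (2*v) du + (2*u + 2) dv
  For the z component: f_3(F) = -2; d F_3 = (v) du + (u) dv
Combining and collecting du, dv coefficients:
  coeff of du: -8*u^3 + 8*u^2*v - 12*u*v^2 + 12*u*v - 12*u - 12*v^2 + 16*v
  coeff of dv: -12*u^2*v + 2*u^2 - 26*u*v + 16*u - 15*v + 21
F^* omega = (-8*u^3 + 8*u^2*v - 12*u*v^2 + 12*u*v - 12*u - 12*v^2 + 16*v) du + (-12*u^2*v + 2*u^2 - 26*u*v + 16*u - 15*v + 21) dv.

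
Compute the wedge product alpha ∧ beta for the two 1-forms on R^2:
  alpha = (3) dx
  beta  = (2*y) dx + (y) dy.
alpha ∧ beta = (3*y) dx ∧ dy

Distribute the wedge, using dx_i ∧ dx_j = -dx_j ∧ dx_i and dx_i ∧ dx_i = 0. For each pair (i, j) with i < j, the coefficient of dx_i ∧ dx_j in alpha ∧ beta is (alpha_i * beta_j - alpha_j * beta_i). Collecting: alpha ∧ beta = (3*y) dx ∧ dy.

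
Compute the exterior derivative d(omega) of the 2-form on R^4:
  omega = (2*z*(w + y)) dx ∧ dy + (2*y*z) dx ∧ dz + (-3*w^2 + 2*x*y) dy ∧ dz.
d(omega) = (2*w + 4*y - 2*z) dx ∧ dy ∧ dz + (2*z) dx ∧ dy ∧ dw + (-6*w) dy ∧ dz ∧ dw

For a 2-form omega = sum_{i<j} g_{ij} dx_i ∧ dx_j, the exterior derivative is
  d(omega) = sum_{i<j} d(g_{ij}) ∧ dx_i ∧ dx_j = sum_{i<j, k} (∂g_{ij}/∂x_k) dx_k ∧ dx_i ∧ dx_j.
Expand each term, using dx_k ∧ dx_i ∧ dx_j = sgn(permutation) dx_{(a)} ∧ dx_{(b)} ∧ dx_{(c)} with (a < b < c) sorted:
  d(2*z*(w + y)) includes (∂/∂z)(2*z*(w + y)) dz = (2*w + 2*y) dz, which multiplied by dx ∧ dy gives (2*w + 2*y) dx ∧ dy ∧ dz
  d(2*z*(w + y)) includes (∂/∂w)(2*z*(w + y)) dw = (2*z) dw, which multiplied by dx ∧ dy gives (2*z) dx ∧ dy ∧ dw
  d(2*y*z) includes (∂/∂y)(2*y*z) dy = (2*z) dy, which multiplied by dx ∧ dz gives (-2*z) dx ∧ dy ∧ dz
  d(-3*w^2 + 2*x*y) includes (∂/∂x)(-3*w^2 + 2*x*y) dx = (2*y) dx, which multiplied by dy ∧ dz gives (2*y) dx ∧ dy ∧ dz
  d(-3*w^2 + 2*x*y) includes (∂/∂w)(-3*w^2 + 2*x*y) dw = (-6*w) dw, which multiplied by dy ∧ dz gives (-6*w) dy ∧ dz ∧ dw
Collecting like 3-forms: d(omega) = (2*w + 4*y - 2*z) dx ∧ dy ∧ dz + (2*z) dx ∧ dy ∧ dw + (-6*w) dy ∧ dz ∧ dw.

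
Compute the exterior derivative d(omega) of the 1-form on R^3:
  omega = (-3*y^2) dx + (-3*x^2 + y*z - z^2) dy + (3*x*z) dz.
d(omega) = (-6*x + 6*y) dx ∧ dy + (3*z) dx ∧ dz + (-y + 2*z) dy ∧ dz

For a 1-form omega = sum_i f_i dx_i, the exterior derivative is
  d(omega) = sum_{i < j} (∂f_j/∂x_i - ∂f_i/∂x_j) dx_i ∧ dx_j.
  coefficient of dx ∧ dy: ∂f_2/∂x - ∂f_1/∂y = ∂(-3*x^2 + y*z - z^2)/∂x - ∂(-3*y^2)/∂y = -6*x + 6*y
  coefficient of dx ∧ dz: ∂f_3/∂x - ∂f_1/∂z = ∂(3*x*z)/∂x - ∂(-3*y^2)/∂z = 3*z
  coefficient of dy ∧ dz: ∂f_3/∂y - ∂f_2/∂z = ∂(3*x*z)/∂y - ∂(-3*x^2 + y*z - z^2)/∂z = -y + 2*z
Assembling: d(omega) = (-6*x + 6*y) dx ∧ dy + (3*z) dx ∧ dz + (-y + 2*z) dy ∧ dz.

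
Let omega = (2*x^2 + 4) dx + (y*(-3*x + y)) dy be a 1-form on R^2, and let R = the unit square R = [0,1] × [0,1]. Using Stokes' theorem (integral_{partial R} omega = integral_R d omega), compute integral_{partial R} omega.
integral_(partial R) omega = -3/2

Stokes: integral_partial_R omega = integral_R d omega with d omega = (∂Q/∂x - ∂P/∂y) dx ∧ dy.
  ∂Q/∂x = -3*y
  ∂P/∂y = 0
  integrand = ∂Q/∂x - ∂P/∂y = -3*y.
Integrating over R: integral_0^1 integral_0^1 (-3*y) dx dy = -3/2.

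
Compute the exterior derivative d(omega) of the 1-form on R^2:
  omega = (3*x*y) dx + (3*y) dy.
d(omega) = (-3*x) dx ∧ dy

For a 1-form omega = sum_i f_i dx_i, the exterior derivative is
  d(omega) = sum_{i < j} (∂f_j/∂x_i - ∂f_i/∂x_j) dx_i ∧ dx_j.
  coefficient of dx ∧ dy: ∂f_2/∂x - ∂f_1/∂y = ∂(3*y)/∂x - ∂(3*x*y)/∂y = -3*x
Assembling: d(omega) = (-3*x) dx ∧ dy.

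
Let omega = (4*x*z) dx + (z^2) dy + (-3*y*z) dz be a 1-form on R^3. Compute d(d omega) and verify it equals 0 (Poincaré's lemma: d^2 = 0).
d(d omega) = 0

Step 1: d omega = sum_{i<j} (∂f_j/∂x_i - ∂f_i/∂x_j) dx_i ∧ dx_j:
  coeff of dx ∧ dy: 0
  coeff of dx ∧ dz: -4*x
  coeff of dy ∧ dz: -5*z
Step 2: Apply d again to each 2-form coefficient. The only possible 3-form in R^3 is dx ∧ dy ∧ dz, with coefficient
  ∂(coeff of dy∧dz)/∂x - ∂(coeff of dx∧dz)/∂y + ∂(coeff of dx∧dy)/∂z
  = ∂/∂x (-5*z) - ∂/∂y (-4*x) + ∂/∂z (0).
Each of these terms simplifies to sums of mixed partials that cancel in pairs. The result is 0 (by equality of mixed partials for smooth functions — Schwarz / Clairaut).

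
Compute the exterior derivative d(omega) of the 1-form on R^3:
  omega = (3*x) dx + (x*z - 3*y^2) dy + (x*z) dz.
d(omega) = (z) dx ∧ dy + (z) dx ∧ dz + (-x) dy ∧ dz

For a 1-form omega = sum_i f_i dx_i, the exterior derivative is
  d(omega) = sum_{i < j} (∂f_j/∂x_i - ∂f_i/∂x_j) dx_i ∧ dx_j.
  coefficient of dx ∧ dy: ∂f_2/∂x - ∂f_1/∂y = ∂(x*z - 3*y^2)/∂x - ∂(3*x)/∂y = z
  coefficient of dx ∧ dz: ∂f_3/∂x - ∂f_1/∂z = ∂(x*z)/∂x - ∂(3*x)/∂z = z
  coefficient of dy ∧ dz: ∂f_3/∂y - ∂f_2/∂z = ∂(x*z)/∂y - ∂(x*z - 3*y^2)/∂z = -x
Assembling: d(omega) = (z) dx ∧ dy + (z) dx ∧ dz + (-x) dy ∧ dz.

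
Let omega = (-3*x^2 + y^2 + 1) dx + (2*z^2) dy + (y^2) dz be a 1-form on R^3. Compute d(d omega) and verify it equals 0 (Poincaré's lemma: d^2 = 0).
d(d omega) = 0

Step 1: d omega = sum_{i<j} (∂f_j/∂x_i - ∂f_i/∂x_j) dx_i ∧ dx_j:
  coeff of dx ∧ dy: -2*y
  coeff of dx ∧ dz: 0
  coeff of dy ∧ dz: 2*y - 4*z
Step 2: Apply d again to each 2-form coefficient. The only possible 3-form in R^3 is dx ∧ dy ∧ dz, with coefficient
  ∂(coeff of dy∧dz)/∂x - ∂(coeff of dx∧dz)/∂y + ∂(coeff of dx∧dy)/∂z
  = ∂/∂x (2*y - 4*z) - ∂/∂y (0) + ∂/∂z (-2*y).
Each of these terms simplifies to sums of mixed partials that cancel in pairs. The result is 0 (by equality of mixed partials for smooth functions — Schwarz / Clairaut).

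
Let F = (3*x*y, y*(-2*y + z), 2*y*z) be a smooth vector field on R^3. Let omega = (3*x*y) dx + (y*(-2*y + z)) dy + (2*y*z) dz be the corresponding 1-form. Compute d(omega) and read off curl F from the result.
d(omega) = (-y + 2*z) dy ∧ dz + (0) dz ∧ dx + (-3*x) dx ∧ dy; curl F = (-y + 2*z, 0, -3*x)

d omega = sum_{i<j} (∂f_j/∂x_i - ∂f_i/∂x_j) dx_i ∧ dx_j. Under the identification (dy ∧ dz, dz ∧ dx, dx ∧ dy) ↔ (e_x, e_y, e_z), the coefficients are exactly the components of curl F. Compute:
  ∂R/∂y - ∂Q/∂z = (2*z) - (y) = -y + 2*z
  ∂P/∂z - ∂R/∂x = (0) - (0) = 0
  ∂Q/∂x - ∂P/∂y = (0) - (3*x) = -3*x.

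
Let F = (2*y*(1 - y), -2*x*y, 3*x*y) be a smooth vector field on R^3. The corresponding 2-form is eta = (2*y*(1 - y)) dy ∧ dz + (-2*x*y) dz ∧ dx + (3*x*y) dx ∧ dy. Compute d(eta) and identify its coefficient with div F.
d(eta) = (-2*x) dx ∧ dy ∧ dz; div F = -2*x

For a 2-form in R^3 of the form above, applying d gives a 3-form with coefficient ∂P/∂x + ∂Q/∂y + ∂R/∂z:
  ∂P/∂x = 0
  ∂Q/∂y = -2*x
  ∂R/∂z = 0
Sum = -2*x, which is exactly div F.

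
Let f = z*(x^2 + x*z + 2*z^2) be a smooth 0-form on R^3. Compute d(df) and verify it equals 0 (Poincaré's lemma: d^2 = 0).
d(df) = 0

Step 1: df = sum_i (∂f/∂x_i) dx_i = (z*(2*x + z)) dx + (0) dy + (x^2 + 2*x*z + 6*z^2) dz.
Step 2: Apply d again. Using the 1-form formula, the coefficient of dx ∧ dy in d(df) is ∂^2 f/∂x ∂y - ∂^2 f/∂y ∂x = (0) - (0) = 0 (equality of mixed partials for smooth f).
Similarly for dx ∧ dz and dy ∧ dz — all coefficients vanish. So d(df) = 0.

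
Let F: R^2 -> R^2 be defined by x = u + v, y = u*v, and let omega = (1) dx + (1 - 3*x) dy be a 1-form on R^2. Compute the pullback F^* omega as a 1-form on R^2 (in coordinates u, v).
F^* omega = (-3*u*v - 3*v^2 + v + 1) du + (-3*u^2 - 3*u*v + u + 1) dv

Using F^*(f dg) = (f ∘ F) d(g ∘ F), substitute each coordinate x_i by F_i(u, v) in f_i, and replace dx_i by d F_i = (∂F_i/∂u) du + (∂F_i/∂v) dv.
  For the x component: f_1(F) = 1; d F_1 = (1) du + (1) dv
  For the y component: f_2(F) = -3*u - 3*v + 1; d F_2 = (v) du + (u) dv
Combining and collecting du, dv coefficients:
  coeff of du: -3*u*v - 3*v^2 + v + 1
  coeff of dv: -3*u^2 - 3*u*v + u + 1
F^* omega = (-3*u*v - 3*v^2 + v + 1) du + (-3*u^2 - 3*u*v + u + 1) dv.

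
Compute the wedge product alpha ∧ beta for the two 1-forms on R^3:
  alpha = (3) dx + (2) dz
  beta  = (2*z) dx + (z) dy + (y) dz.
alpha ∧ beta = (3*z) dx ∧ dy + (3*y - 4*z) dx ∧ dz + (-2*z) dy ∧ dz

Distribute the wedge, using dx_i ∧ dx_j = -dx_j ∧ dx_i and dx_i ∧ dx_i = 0. For each pair (i, j) with i < j, the coefficient of dx_i ∧ dx_j in alpha ∧ beta is (alpha_i * beta_j - alpha_j * beta_i). Collecting: alpha ∧ beta = (3*z) dx ∧ dy + (3*y - 4*z) dx ∧ dz + (-2*z) dy ∧ dz.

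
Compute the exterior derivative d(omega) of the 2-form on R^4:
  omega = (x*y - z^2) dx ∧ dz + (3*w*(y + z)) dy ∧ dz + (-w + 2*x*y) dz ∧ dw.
d(omega) = (-x) dx ∧ dy ∧ dz + (2*x + 3*y + 3*z) dy ∧ dz ∧ dw + (2*y) dx ∧ dz ∧ dw

For a 2-form omega = sum_{i<j} g_{ij} dx_i ∧ dx_j, the exterior derivative is
  d(omega) = sum_{i<j} d(g_{ij}) ∧ dx_i ∧ dx_j = sum_{i<j, k} (∂g_{ij}/∂x_k) dx_k ∧ dx_i ∧ dx_j.
Expand each term, using dx_k ∧ dx_i ∧ dx_j = sgn(permutation) dx_{(a)} ∧ dx_{(b)} ∧ dx_{(c)} with (a < b < c) sorted:
  d(x*y - z^2) includes (∂/∂y)(x*y - z^2) dy = (x) dy, which multiplied by dx ∧ dz gives (-x) dx ∧ dy ∧ dz
  d(3*w*(y + z)) includes (∂/∂w)(3*w*(y + z)) dw = (3*y + 3*z) dw, which multiplied by dy ∧ dz gives (3*y + 3*z) dy ∧ dz ∧ dw
  d(-w + 2*x*y) includes (∂/∂x)(-w + 2*x*y) dx = (2*y) dx, which multiplied by dz ∧ dw gives (2*y) dx ∧ dz ∧ dw
  d(-w + 2*x*y) includes (∂/∂y)(-w + 2*x*y) dy = (2*x) dy, which multiplied by dz ∧ dw gives (2*x) dy ∧ dz ∧ dw
Collecting like 3-forms: d(omega) = (-x) dx ∧ dy ∧ dz + (2*x + 3*y + 3*z) dy ∧ dz ∧ dw + (2*y) dx ∧ dz ∧ dw.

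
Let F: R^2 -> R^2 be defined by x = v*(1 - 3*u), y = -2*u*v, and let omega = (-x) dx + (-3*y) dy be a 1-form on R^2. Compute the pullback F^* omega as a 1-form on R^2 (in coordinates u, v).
F^* omega = (v^2*(3 - 21*u)) du + (v*(-21*u^2 + 6*u - 1)) dv

Using F^*(f dg) = (f ∘ F) d(g ∘ F), substitute each coordinate x_i by F_i(u, v) in f_i, and replace dx_i by d F_i = (∂F_i/∂u) du + (∂F_i/∂v) dv.
  For the x component: f_1(F) = v*(3*u - 1); d F_1 = (-3*v) du + (1 - 3*u) dv
  For the y component: f_2(F) = 6*u*v; d F_2 = (-2*v) du + (-2*u) dv
Combining and collecting du, dv coefficients:
  coeff of du: v^2*(3 - 21*u)
  coeff of dv: v*(-21*u^2 + 6*u - 1)
F^* omega = (v^2*(3 - 21*u)) du + (v*(-21*u^2 + 6*u - 1)) dv.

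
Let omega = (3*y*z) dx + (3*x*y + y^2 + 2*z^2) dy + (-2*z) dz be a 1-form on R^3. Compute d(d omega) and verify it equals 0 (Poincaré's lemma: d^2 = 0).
d(d omega) = 0

Step 1: d omega = sum_{i<j} (∂f_j/∂x_i - ∂f_i/∂x_j) dx_i ∧ dx_j:
  coeff of dx ∧ dy: 3*y - 3*z
  coeff of dx ∧ dz: -3*y
  coeff of dy ∧ dz: -4*z
Step 2: Apply d again to each 2-form coefficient. The only possible 3-form in R^3 is dx ∧ dy ∧ dz, with coefficient
  ∂(coeff of dy∧dz)/∂x - ∂(coeff of dx∧dz)/∂y + ∂(coeff of dx∧dy)/∂z
  = ∂/∂x (-4*z) - ∂/∂y (-3*y) + ∂/∂z (3*y - 3*z).
Each of these terms simplifies to sums of mixed partials that cancel in pairs. The result is 0 (by equality of mixed partials for smooth functions — Schwarz / Clairaut).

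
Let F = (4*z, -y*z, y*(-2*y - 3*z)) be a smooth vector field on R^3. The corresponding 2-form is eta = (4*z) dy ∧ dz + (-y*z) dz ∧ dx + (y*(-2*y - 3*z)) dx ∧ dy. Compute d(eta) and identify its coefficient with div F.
d(eta) = (-3*y - z) dx ∧ dy ∧ dz; div F = -3*y - z

For a 2-form in R^3 of the form above, applying d gives a 3-form with coefficient ∂P/∂x + ∂Q/∂y + ∂R/∂z:
  ∂P/∂x = 0
  ∂Q/∂y = -z
  ∂R/∂z = -3*y
Sum = -3*y - z, which is exactly div F.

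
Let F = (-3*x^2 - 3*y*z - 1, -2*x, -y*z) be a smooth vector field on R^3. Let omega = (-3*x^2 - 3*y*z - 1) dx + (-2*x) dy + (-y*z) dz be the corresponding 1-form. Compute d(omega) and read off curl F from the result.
d(omega) = (-z) dy ∧ dz + (-3*y) dz ∧ dx + (3*z - 2) dx ∧ dy; curl F = (-z, -3*y, 3*z - 2)

d omega = sum_{i<j} (∂f_j/∂x_i - ∂f_i/∂x_j) dx_i ∧ dx_j. Under the identification (dy ∧ dz, dz ∧ dx, dx ∧ dy) ↔ (e_x, e_y, e_z), the coefficients are exactly the components of curl F. Compute:
  ∂R/∂y - ∂Q/∂z = (-z) - (0) = -z
  ∂P/∂z - ∂R/∂x = (-3*y) - (0) = -3*y
  ∂Q/∂x - ∂P/∂y = (-2) - (-3*z) = 3*z - 2.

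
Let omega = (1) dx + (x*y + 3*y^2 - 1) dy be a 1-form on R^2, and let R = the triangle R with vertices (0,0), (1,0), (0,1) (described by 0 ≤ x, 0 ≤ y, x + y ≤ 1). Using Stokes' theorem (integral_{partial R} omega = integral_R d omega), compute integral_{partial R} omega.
integral_(partial R) omega = 1/6

Stokes: integral_partial_R omega = integral_R d omega with d omega = (∂Q/∂x - ∂P/∂y) dx ∧ dy.
  ∂Q/∂x = y
  ∂P/∂y = 0
  integrand = ∂Q/∂x - ∂P/∂y = y.
Integrating over R: integral_0^1 integral_0^{1-x} (y) dy dx = 1/6.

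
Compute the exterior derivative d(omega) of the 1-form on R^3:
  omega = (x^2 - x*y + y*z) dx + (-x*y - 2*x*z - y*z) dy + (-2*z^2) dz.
d(omega) = (x - y - 3*z) dx ∧ dy + (-y) dx ∧ dz + (2*x + y) dy ∧ dz

For a 1-form omega = sum_i f_i dx_i, the exterior derivative is
  d(omega) = sum_{i < j} (∂f_j/∂x_i - ∂f_i/∂x_j) dx_i ∧ dx_j.
  coefficient of dx ∧ dy: ∂f_2/∂x - ∂f_1/∂y = ∂(-x*y - 2*x*z - y*z)/∂x - ∂(x^2 - x*y + y*z)/∂y = x - y - 3*z
  coefficient of dx ∧ dz: ∂f_3/∂x - ∂f_1/∂z = ∂(-2*z^2)/∂x - ∂(x^2 - x*y + y*z)/∂z = -y
  coefficient of dy ∧ dz: ∂f_3/∂y - ∂f_2/∂z = ∂(-2*z^2)/∂y - ∂(-x*y - 2*x*z - y*z)/∂z = 2*x + y
Assembling: d(omega) = (x - y - 3*z) dx ∧ dy + (-y) dx ∧ dz + (2*x + y) dy ∧ dz.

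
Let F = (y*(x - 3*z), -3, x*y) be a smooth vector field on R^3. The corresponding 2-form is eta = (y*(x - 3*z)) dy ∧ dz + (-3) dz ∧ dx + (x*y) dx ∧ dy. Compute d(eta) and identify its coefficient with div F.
d(eta) = (y) dx ∧ dy ∧ dz; div F = y

For a 2-form in R^3 of the form above, applying d gives a 3-form with coefficient ∂P/∂x + ∂Q/∂y + ∂R/∂z:
  ∂P/∂x = y
  ∂Q/∂y = 0
  ∂R/∂z = 0
Sum = y, which is exactly div F.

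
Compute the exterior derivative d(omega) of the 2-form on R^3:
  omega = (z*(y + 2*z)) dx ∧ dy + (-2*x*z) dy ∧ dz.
d(omega) = (y + 2*z) dx ∧ dy ∧ dz

For a 2-form omega = sum_{i<j} g_{ij} dx_i ∧ dx_j, the exterior derivative is
  d(omega) = sum_{i<j} d(g_{ij}) ∧ dx_i ∧ dx_j = sum_{i<j, k} (∂g_{ij}/∂x_k) dx_k ∧ dx_i ∧ dx_j.
Expand each term, using dx_k ∧ dx_i ∧ dx_j = sgn(permutation) dx_{(a)} ∧ dx_{(b)} ∧ dx_{(c)} with (a < b < c) sorted:
  d(z*(y + 2*z)) includes (∂/∂z)(z*(y + 2*z)) dz = (y + 4*z) dz, which multiplied by dx ∧ dy gives (y + 4*z) dx ∧ dy ∧ dz
  d(-2*x*z) includes (∂/∂x)(-2*x*z) dx = (-2*z) dx, which multiplied by dy ∧ dz gives (-2*z) dx ∧ dy ∧ dz
Collecting like 3-forms: d(omega) = (y + 2*z) dx ∧ dy ∧ dz.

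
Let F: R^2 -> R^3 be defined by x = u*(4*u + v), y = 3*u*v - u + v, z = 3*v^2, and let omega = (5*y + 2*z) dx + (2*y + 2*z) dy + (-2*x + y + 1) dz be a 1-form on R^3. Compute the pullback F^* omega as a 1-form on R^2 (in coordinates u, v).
F^* omega = (120*u^2*v - 40*u^2 + 81*u*v^2 + 23*u*v + 2*u + 24*v^3 + 5*v^2 - 2*v) du + (-15*u^2*v - 11*u^2 + 30*u*v^2 + 11*u*v - 2*u + 12*v^2 + 8*v) dv

Using F^*(f dg) = (f ∘ F) d(g ∘ F), substitute each coordinate x_i by F_i(u, v) in f_i, and replace dx_i by d F_i = (∂F_i/∂u) du + (∂F_i/∂v) dv.
  For the x component: f_1(F) = 15*u*v - 5*u + 6*v^2 + 5*v; d F_1 = (8*u + v) du + (u) dv
  For the y component: f_2(F) = 6*u*v - 2*u + 6*v^2 + 2*v; d F_2 = (3*v - 1) du + (3*u + 1) dv
  For the z component: f_3(F) = -8*u^2 + u*v - u + v + 1; d F_3 = (0) du + (6*v) dv
Combining and collecting du, dv coefficients:
  coeff of du: 120*u^2*v - 40*u^2 + 81*u*v^2 + 23*u*v + 2*u + 24*v^3 + 5*v^2 - 2*v
  coeff of dv: -15*u^2*v - 11*u^2 + 30*u*v^2 + 11*u*v - 2*u + 12*v^2 + 8*v
F^* omega = (120*u^2*v - 40*u^2 + 81*u*v^2 + 23*u*v + 2*u + 24*v^3 + 5*v^2 - 2*v) du + (-15*u^2*v - 11*u^2 + 30*u*v^2 + 11*u*v - 2*u + 12*v^2 + 8*v) dv.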